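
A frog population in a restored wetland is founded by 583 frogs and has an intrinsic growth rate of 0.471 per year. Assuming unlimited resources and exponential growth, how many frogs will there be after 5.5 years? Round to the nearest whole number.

N(t) = N₀·e^(rt) = 583 × e^(0.471×5.5) = 583 × e^2.591.
e^2.591 ≈ 13.336, so N ≈ 583 × 13.336 = 7775.14.

7775 frogs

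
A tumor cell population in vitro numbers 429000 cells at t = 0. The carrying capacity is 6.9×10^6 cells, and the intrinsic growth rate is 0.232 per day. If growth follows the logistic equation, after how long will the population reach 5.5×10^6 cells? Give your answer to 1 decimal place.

17.6 days

A = (K − N₀)/N₀ = (6.9×10^6 − 429000)/429000 = 15.084.
Solve 6.9×10^6/(1 + 15.084·e^(−0.232t)) = 5.5×10^6: 1 + 15.084·e^(−0.232t) = 1.2545, so e^(−0.232t) = 0.0168753.
−0.232·t = ln(0.0168753) = -4.0819, so t = 4.0819/0.232 = 17.594.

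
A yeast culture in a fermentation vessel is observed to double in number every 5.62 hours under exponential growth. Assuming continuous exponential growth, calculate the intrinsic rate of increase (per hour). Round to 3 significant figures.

r = ln(2)/t_d = 0.6931/5.62 = 0.12334.

0.123 per hour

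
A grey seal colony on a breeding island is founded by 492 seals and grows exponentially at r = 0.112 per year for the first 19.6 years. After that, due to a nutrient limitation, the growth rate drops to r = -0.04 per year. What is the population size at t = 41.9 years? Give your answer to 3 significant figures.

1810 seals

Phase 1: N(19.6) = 492·e^(0.112×19.6) = 492·e^2.195 = 4419.04.
Phase 2 runs for 41.9 − 19.6 = 22.3 years at r = -0.04.
N(41.9) = 4419.04·e^(-0.04×22.3) = 4419.04·e^-0.892 = 1811.08.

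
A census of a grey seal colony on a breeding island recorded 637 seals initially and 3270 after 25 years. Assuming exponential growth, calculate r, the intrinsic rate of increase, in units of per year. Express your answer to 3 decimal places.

From N(t) = N₀·e^(rt): e^(r·25) = 3270/637 = 5.1334.
r·25 = ln(5.1334) = 1.6358, so r = 1.6358/25 = 0.065431.

0.065 per year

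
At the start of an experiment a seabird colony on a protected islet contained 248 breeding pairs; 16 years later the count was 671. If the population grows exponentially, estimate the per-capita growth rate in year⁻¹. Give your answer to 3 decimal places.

0.062 per year

From N(t) = N₀·e^(rt): e^(r·16) = 671/248 = 2.7056.
r·16 = ln(2.7056) = 0.99534, so r = 0.99534/16 = 0.062209.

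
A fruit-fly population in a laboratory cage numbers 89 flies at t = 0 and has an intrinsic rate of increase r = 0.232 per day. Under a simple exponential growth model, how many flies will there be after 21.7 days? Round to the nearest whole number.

N(t) = N₀·e^(rt) = 89 × e^(0.232×21.7) = 89 × e^5.034.
e^5.034 ≈ 153.61, so N ≈ 89 × 153.61 = 13671.1.

13671 flies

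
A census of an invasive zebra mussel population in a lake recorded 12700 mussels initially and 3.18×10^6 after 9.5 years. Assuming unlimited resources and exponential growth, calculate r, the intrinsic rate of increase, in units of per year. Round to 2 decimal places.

From N(t) = N₀·e^(rt): e^(r·9.5) = 3.18×10^6/12700 = 250.39.
r·9.5 = ln(250.39) = 5.523, so r = 5.523/9.5 = 0.58137.

0.58 per year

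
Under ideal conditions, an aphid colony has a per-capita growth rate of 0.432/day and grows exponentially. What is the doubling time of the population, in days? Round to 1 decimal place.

1.6 days

Doubling time t_d = ln(2)/r = 0.6931/0.432 = 1.6045.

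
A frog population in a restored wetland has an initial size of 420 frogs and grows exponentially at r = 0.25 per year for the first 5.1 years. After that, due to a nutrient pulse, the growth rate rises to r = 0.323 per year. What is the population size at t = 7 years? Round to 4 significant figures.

Phase 1: N(5.1) = 420·e^(0.25×5.1) = 420·e^1.275 = 1503.05.
Phase 2 runs for 7 − 5.1 = 1.9 years at r = 0.323.
N(7) = 1503.05·e^(0.323×1.9) = 1503.05·e^0.6137 = 2776.52.

2777 frogs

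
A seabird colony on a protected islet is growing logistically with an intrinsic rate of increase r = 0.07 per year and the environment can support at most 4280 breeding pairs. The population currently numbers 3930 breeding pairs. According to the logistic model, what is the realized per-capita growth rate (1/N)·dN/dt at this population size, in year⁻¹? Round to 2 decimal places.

(1/N)·dN/dt = r(1 − N/K) = 0.07 × (1 − 3930/4280).
= 0.07 × 0.081776 = 0.0057243.

0.01 per year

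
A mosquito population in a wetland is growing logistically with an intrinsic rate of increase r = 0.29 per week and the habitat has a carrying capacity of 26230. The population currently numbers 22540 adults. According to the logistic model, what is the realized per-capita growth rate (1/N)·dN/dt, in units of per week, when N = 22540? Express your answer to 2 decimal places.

0.04 per week

(1/N)·dN/dt = r(1 − N/K) = 0.29 × (1 − 22540/26230).
= 0.29 × 0.14068 = 0.040797.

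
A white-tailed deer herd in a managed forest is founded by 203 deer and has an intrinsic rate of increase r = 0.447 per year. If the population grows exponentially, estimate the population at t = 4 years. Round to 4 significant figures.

1213 deer

N(t) = N₀·e^(rt) = 203 × e^(0.447×4) = 203 × e^1.788.
e^1.788 ≈ 5.9775, so N ≈ 203 × 5.9775 = 1213.43.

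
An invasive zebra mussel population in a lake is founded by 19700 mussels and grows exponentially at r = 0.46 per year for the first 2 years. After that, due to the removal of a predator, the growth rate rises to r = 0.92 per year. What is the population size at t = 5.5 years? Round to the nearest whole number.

1237216 mussels

Phase 1: N(2) = 19700·e^(0.46×2) = 19700·e^0.92 = 49433.
Phase 2 runs for 5.5 − 2 = 3.5 years at r = 0.92.
N(5.5) = 49433·e^(0.92×3.5) = 49433·e^3.22 = 1.237216×10^6.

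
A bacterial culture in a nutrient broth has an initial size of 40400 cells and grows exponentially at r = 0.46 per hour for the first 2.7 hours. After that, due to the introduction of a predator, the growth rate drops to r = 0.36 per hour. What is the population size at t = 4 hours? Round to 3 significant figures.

223000 cells

Phase 1: N(2.7) = 40400·e^(0.46×2.7) = 40400·e^1.242 = 139886.
Phase 2 runs for 4 − 2.7 = 1.3 hours at r = 0.36.
N(4) = 139886·e^(0.36×1.3) = 139886·e^0.468 = 223370.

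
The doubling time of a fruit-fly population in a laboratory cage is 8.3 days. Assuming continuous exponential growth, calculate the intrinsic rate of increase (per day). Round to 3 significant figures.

0.0835 per day

r = ln(2)/t_d = 0.6931/8.3 = 0.083512.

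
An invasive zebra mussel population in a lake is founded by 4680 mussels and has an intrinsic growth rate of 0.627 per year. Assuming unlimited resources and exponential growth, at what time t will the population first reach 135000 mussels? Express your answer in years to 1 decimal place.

5.4 years

Set N₀·e^(rt) = 135000: e^(0.627·t) = 135000/4680 = 28.846.
0.627·t = ln(28.846) = 3.362, so t = 3.362/0.627 = 5.362.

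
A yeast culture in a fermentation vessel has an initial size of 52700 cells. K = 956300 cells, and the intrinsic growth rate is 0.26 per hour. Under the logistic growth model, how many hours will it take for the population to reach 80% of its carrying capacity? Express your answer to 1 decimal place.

A = (K − N₀)/N₀ = (956300 − 52700)/52700 = 17.146.
Solve 956300/(1 + 17.146·e^(−0.26t)) = 765040: 1 + 17.146·e^(−0.26t) = 1.25, so e^(−0.26t) = 0.0145806.
−0.26·t = ln(0.0145806) = -4.2281, so t = 4.2281/0.26 = 16.262.

16.3 hours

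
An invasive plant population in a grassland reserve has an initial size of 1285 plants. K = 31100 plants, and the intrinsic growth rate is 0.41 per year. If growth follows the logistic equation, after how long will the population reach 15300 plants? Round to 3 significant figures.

7.59 years

A = (K − N₀)/N₀ = (31100 − 1285)/1285 = 23.202.
Solve 31100/(1 + 23.202·e^(−0.41t)) = 15300: 1 + 23.202·e^(−0.41t) = 2.0327, so e^(−0.41t) = 0.0445076.
−0.41·t = ln(0.0445076) = -3.1121, so t = 3.1121/0.41 = 7.5905.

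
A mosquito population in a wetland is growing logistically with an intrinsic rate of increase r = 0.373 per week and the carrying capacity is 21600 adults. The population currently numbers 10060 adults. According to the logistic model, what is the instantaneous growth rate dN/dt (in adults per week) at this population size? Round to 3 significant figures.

2000 adults per week

dN/dt = rN(1 − N/K) = 0.373 × 10060 × (1 − 10060/21600).
1 − 10060/21600 = 0.53426; dN/dt = 0.373 × 10060 × 0.53426 = 2004.7.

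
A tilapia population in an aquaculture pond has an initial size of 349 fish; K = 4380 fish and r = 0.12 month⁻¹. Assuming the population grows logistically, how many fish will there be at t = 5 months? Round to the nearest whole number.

A = (K − N₀)/N₀ = (4380 − 349)/349 = 11.55.
N(t) = K/(1 + A·e^(−rt)) = 4380/(1 + 11.55×e^(−0.12×5)).
e^(−0.6) = 0.54881; denominator = 1 + 11.55×0.54881 = 7.3389.
N = 4380/7.3389 = 596.824.

597 fish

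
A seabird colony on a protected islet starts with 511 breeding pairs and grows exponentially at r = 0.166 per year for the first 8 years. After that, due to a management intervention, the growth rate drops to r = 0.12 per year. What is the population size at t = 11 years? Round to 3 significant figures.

Phase 1: N(8) = 511·e^(0.166×8) = 511·e^1.328 = 1928.25.
Phase 2 runs for 11 − 8 = 3 years at r = 0.12.
N(11) = 1928.25·e^(0.12×3) = 1928.25·e^0.36 = 2763.82.

2760 breeding pairs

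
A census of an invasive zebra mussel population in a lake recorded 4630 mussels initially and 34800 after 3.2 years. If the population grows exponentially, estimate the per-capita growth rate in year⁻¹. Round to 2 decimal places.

From N(t) = N₀·e^(rt): e^(r·3.2) = 34800/4630 = 7.5162.
r·3.2 = ln(7.5162) = 2.0171, so r = 2.0171/3.2 = 0.63033.

0.63 per year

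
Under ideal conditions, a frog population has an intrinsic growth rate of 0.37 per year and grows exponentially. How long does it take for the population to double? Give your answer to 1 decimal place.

Doubling time t_d = ln(2)/r = 0.6931/0.37 = 1.8734.

1.9 years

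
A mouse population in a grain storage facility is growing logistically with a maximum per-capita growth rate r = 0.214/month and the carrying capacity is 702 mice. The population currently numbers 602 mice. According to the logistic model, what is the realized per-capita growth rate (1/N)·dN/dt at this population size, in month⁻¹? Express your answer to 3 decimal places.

0.030 per month

(1/N)·dN/dt = r(1 − N/K) = 0.214 × (1 − 602/702).
= 0.214 × 0.14245 = 0.030484.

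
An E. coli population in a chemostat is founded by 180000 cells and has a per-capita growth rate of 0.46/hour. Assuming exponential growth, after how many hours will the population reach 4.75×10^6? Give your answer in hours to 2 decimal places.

7.12 hours

Set N₀·e^(rt) = 4.75×10^6: e^(0.46·t) = 4.75×10^6/180000 = 26.389.
0.46·t = ln(26.389) = 3.2729, so t = 3.2729/0.46 = 7.1151.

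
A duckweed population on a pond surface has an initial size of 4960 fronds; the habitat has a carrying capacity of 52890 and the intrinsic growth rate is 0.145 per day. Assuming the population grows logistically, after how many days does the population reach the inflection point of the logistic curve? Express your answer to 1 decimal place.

Logistic growth is fastest at N = K/2 = 26445.
A = (K − N₀)/N₀ = 9.6633. Set K/(1 + A·e^(−rt)) = K/2 → A·e^(−rt) = 1.
e^(−0.145t) = 1/9.6633 = 0.103484, so t = ln(9.6633)/0.145 = 2.2683/0.145 = 15.644.

15.6 days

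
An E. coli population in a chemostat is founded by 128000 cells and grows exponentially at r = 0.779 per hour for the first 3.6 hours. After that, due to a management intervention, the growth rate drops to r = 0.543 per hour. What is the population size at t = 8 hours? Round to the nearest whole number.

23054823 cells

Phase 1: N(3.6) = 128000·e^(0.779×3.6) = 128000·e^2.804 = 2.114197×10^6.
Phase 2 runs for 8 − 3.6 = 4.4 hours at r = 0.543.
N(8) = 2.114197×10^6·e^(0.543×4.4) = 2.114197×10^6·e^2.389 = 2.305482×10^7.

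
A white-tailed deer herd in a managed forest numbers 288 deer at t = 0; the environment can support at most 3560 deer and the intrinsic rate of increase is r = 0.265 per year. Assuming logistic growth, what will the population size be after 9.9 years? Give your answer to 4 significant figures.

1952 deer

A = (K − N₀)/N₀ = (3560 − 288)/288 = 11.361.
N(t) = K/(1 + A·e^(−rt)) = 3560/(1 + 11.361×e^(−0.265×9.9)).
e^(−2.624) = 0.072548; denominator = 1 + 11.361×0.072548 = 1.8242.
N = 3560/1.8242 = 1951.51.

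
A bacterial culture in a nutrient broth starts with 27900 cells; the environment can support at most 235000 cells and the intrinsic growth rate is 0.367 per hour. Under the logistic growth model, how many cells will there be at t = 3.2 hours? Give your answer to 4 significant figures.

A = (K − N₀)/N₀ = (235000 − 27900)/27900 = 7.4229.
N(t) = K/(1 + A·e^(−rt)) = 235000/(1 + 7.4229×e^(−0.367×3.2)).
e^(−1.174) = 0.309; denominator = 1 + 7.4229×0.309 = 3.2937.
N = 235000/3.2937 = 71347.9.

71350 cells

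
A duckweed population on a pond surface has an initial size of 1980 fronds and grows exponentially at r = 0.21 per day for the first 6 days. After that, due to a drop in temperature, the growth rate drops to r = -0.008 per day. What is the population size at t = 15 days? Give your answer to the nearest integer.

6495 fronds

Phase 1: N(6) = 1980·e^(0.21×6) = 1980·e^1.26 = 6980.33.
Phase 2 runs for 15 − 6 = 9 days at r = -0.008.
N(15) = 6980.33·e^(-0.008×9) = 6980.33·e^-0.072 = 6495.42.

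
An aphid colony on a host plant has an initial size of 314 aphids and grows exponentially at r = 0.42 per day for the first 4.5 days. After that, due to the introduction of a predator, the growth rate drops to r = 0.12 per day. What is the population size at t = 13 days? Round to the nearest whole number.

5764 aphids

Phase 1: N(4.5) = 314·e^(0.42×4.5) = 314·e^1.89 = 2078.48.
Phase 2 runs for 13 − 4.5 = 8.5 days at r = 0.12.
N(13) = 2078.48·e^(0.12×8.5) = 2078.48·e^1.02 = 5764.03.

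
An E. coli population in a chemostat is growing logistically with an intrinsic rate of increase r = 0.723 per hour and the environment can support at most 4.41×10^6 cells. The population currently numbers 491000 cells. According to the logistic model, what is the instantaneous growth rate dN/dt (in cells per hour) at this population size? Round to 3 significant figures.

315000 cells per hour

dN/dt = rN(1 − N/K) = 0.723 × 491000 × (1 − 491000/4.41×10^6).
1 − 491000/4.41×10^6 = 0.88866; dN/dt = 0.723 × 491000 × 0.88866 = 3.15469×10^5.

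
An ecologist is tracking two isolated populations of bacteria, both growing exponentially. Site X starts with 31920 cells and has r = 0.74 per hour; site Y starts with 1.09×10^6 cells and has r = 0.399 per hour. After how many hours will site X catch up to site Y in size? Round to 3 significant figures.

Set 31920·e^(0.74t) = 1.09×10^6·e^(0.399t).
e^((0.74 − 0.399)t) = 1.09×10^6/31920 → e^(0.341·t) = 34.148.
0.341·t = ln(34.148) = 3.5307, so t = 3.5307/0.341 = 10.354.

10.4 hours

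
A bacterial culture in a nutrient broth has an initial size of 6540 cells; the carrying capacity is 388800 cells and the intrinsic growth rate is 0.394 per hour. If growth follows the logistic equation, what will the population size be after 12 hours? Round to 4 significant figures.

256300 cells

A = (K − N₀)/N₀ = (388800 − 6540)/6540 = 58.45.
N(t) = K/(1 + A·e^(−rt)) = 388800/(1 + 58.45×e^(−0.394×12)).
e^(−4.728) = 0.0088441; denominator = 1 + 58.45×0.0088441 = 1.5169.
N = 388800/1.5169 = 256306.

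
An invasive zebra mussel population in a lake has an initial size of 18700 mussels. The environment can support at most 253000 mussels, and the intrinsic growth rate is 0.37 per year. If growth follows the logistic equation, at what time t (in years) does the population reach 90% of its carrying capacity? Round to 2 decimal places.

A = (K − N₀)/N₀ = (253000 − 18700)/18700 = 12.529.
Solve 253000/(1 + 12.529·e^(−0.37t)) = 227700: 1 + 12.529·e^(−0.37t) = 1.1111, so e^(−0.37t) = 0.00886802.
−0.37·t = ln(0.00886802) = -4.7253, so t = 4.7253/0.37 = 12.771.

12.77 years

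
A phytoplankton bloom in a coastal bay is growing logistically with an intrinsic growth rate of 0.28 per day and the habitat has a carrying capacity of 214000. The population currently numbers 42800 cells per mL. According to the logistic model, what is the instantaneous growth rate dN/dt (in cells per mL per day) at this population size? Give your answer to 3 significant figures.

dN/dt = rN(1 − N/K) = 0.28 × 42800 × (1 − 42800/214000).
1 − 42800/214000 = 0.8; dN/dt = 0.28 × 42800 × 0.8 = 9587.2.

9590 cells per mL per day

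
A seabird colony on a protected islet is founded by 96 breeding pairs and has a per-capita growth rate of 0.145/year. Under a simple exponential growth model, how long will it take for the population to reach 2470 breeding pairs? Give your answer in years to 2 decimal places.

Set N₀·e^(rt) = 2470: e^(0.145·t) = 2470/96 = 25.729.
0.145·t = ln(25.729) = 3.2476, so t = 3.2476/0.145 = 22.397.

22.40 years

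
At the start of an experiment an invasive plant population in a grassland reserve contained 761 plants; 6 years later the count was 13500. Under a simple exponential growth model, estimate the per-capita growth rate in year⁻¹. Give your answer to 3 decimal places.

0.479 per year

From N(t) = N₀·e^(rt): e^(r·6) = 13500/761 = 17.74.
r·6 = ln(17.74) = 2.8758, so r = 2.8758/6 = 0.4793.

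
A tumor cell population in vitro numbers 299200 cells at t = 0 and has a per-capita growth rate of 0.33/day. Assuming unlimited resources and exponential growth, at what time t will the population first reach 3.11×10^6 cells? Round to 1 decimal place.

Set N₀·e^(rt) = 3.11×10^6: e^(0.33·t) = 3.11×10^6/299200 = 10.394.
0.33·t = ln(10.394) = 2.3413, so t = 2.3413/0.33 = 7.0947.

7.1 days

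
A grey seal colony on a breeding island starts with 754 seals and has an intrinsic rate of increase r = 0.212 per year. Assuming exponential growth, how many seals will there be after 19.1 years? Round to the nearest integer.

43243 seals

N(t) = N₀·e^(rt) = 754 × e^(0.212×19.1) = 754 × e^4.049.
e^4.049 ≈ 57.352, so N ≈ 754 × 57.352 = 43243.1.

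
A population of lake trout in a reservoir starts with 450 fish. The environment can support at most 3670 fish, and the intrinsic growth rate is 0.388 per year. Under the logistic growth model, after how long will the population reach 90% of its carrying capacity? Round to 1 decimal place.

A = (K − N₀)/N₀ = (3670 − 450)/450 = 7.1556.
Solve 3670/(1 + 7.1556·e^(−0.388t)) = 3303: 1 + 7.1556·e^(−0.388t) = 1.1111, so e^(−0.388t) = 0.015528.
−0.388·t = ln(0.015528) = -4.1651, so t = 4.1651/0.388 = 10.735.

10.7 years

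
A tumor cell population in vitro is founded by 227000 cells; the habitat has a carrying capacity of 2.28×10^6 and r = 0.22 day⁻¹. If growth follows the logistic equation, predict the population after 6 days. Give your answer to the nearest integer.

667450 cells

A = (K − N₀)/N₀ = (2.28×10^6 − 227000)/227000 = 9.0441.
N(t) = K/(1 + A·e^(−rt)) = 2.28×10^6/(1 + 9.0441×e^(−0.22×6)).
e^(−1.32) = 0.26714; denominator = 1 + 9.0441×0.26714 = 3.416.
N = 2.28×10^6/3.416 = 667450.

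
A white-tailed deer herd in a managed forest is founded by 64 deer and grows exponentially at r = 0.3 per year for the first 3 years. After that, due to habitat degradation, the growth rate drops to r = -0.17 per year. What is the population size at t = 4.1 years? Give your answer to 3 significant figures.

131 deer

Phase 1: N(3) = 64·e^(0.3×3) = 64·e^0.9 = 157.415.
Phase 2 runs for 4.1 − 3 = 1.1 years at r = -0.17.
N(4.1) = 157.415·e^(-0.17×1.1) = 157.415·e^-0.187 = 130.567.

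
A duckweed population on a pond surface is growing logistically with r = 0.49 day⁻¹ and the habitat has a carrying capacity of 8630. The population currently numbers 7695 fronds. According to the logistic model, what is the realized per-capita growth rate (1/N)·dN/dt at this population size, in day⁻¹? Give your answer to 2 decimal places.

(1/N)·dN/dt = r(1 − N/K) = 0.49 × (1 − 7695/8630).
= 0.49 × 0.10834 = 0.053088.

0.05 per day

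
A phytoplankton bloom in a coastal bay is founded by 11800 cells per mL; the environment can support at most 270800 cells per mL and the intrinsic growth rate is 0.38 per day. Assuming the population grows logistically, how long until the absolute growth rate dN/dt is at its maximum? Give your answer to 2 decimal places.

8.13 days

Logistic growth is fastest at N = K/2 = 135400.
A = (K − N₀)/N₀ = 21.949. Set K/(1 + A·e^(−rt)) = K/2 → A·e^(−rt) = 1.
e^(−0.38t) = 1/21.949 = 0.0455598, so t = ln(21.949)/0.38 = 3.0887/0.38 = 8.1282.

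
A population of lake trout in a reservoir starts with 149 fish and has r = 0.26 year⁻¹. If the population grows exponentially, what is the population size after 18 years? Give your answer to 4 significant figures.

N(t) = N₀·e^(rt) = 149 × e^(0.26×18) = 149 × e^4.68.
e^4.68 ≈ 107.77, so N ≈ 149 × 107.77 = 16057.7.

16060 fish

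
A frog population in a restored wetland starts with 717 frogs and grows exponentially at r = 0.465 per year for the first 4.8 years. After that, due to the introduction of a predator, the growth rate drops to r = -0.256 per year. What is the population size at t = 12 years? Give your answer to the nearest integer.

Phase 1: N(4.8) = 717·e^(0.465×4.8) = 717·e^2.232 = 6681.35.
Phase 2 runs for 12 − 4.8 = 7.2 years at r = -0.256.
N(12) = 6681.35·e^(-0.256×7.2) = 6681.35·e^-1.843 = 1057.73.

1058 frogs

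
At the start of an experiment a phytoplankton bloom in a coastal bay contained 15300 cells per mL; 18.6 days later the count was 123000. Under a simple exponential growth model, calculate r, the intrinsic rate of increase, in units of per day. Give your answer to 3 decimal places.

From N(t) = N₀·e^(rt): e^(r·18.6) = 123000/15300 = 8.0392.
r·18.6 = ln(8.0392) = 2.0843, so r = 2.0843/18.6 = 0.11206.

0.112 per day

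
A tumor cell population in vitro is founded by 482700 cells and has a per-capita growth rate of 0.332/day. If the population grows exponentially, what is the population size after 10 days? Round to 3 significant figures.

13400000 cells

N(t) = N₀·e^(rt) = 482700 × e^(0.332×10) = 482700 × e^3.32.
e^3.32 ≈ 27.66, so N ≈ 482700 × 27.66 = 1.335165×10^7.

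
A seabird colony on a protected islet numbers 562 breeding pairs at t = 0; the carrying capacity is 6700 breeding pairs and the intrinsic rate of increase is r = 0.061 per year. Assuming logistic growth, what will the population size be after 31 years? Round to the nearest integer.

A = (K − N₀)/N₀ = (6700 − 562)/562 = 10.922.
N(t) = K/(1 + A·e^(−rt)) = 6700/(1 + 10.922×e^(−0.061×31)).
e^(−1.891) = 0.15092; denominator = 1 + 10.922×0.15092 = 2.6483.
N = 6700/2.6483 = 2529.91.

2530 breeding pairs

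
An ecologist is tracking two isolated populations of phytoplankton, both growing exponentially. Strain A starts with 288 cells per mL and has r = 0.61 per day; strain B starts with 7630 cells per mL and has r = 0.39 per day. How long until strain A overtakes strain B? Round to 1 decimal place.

14.9 days

Set 288·e^(0.61t) = 7630·e^(0.39t).
e^((0.61 − 0.39)t) = 7630/288 → e^(0.22·t) = 26.493.
0.22·t = ln(26.493) = 3.2769, so t = 3.2769/0.22 = 14.895.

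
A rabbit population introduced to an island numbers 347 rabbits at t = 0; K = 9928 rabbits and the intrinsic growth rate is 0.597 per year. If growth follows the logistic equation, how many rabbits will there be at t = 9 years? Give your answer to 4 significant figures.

8800 rabbits

A = (K − N₀)/N₀ = (9928 − 347)/347 = 27.611.
N(t) = K/(1 + A·e^(−rt)) = 9928/(1 + 27.611×e^(−0.597×9)).
e^(−5.373) = 0.0046402; denominator = 1 + 27.611×0.0046402 = 1.1281.
N = 9928/1.1281 = 8800.48.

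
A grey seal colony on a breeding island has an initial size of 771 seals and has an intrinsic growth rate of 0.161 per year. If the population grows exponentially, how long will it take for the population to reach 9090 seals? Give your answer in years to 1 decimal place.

15.3 years

Set N₀·e^(rt) = 9090: e^(0.161·t) = 9090/771 = 11.79.
0.161·t = ln(11.79) = 2.4672, so t = 2.4672/0.161 = 15.324.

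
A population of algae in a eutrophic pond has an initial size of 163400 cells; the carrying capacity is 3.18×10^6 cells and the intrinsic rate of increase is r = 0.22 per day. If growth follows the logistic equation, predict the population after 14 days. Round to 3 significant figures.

1720000 cells

A = (K − N₀)/N₀ = (3.18×10^6 − 163400)/163400 = 18.461.
N(t) = K/(1 + A·e^(−rt)) = 3.18×10^6/(1 + 18.461×e^(−0.22×14)).
e^(−3.08) = 0.045959; denominator = 1 + 18.461×0.045959 = 1.8485.
N = 3.18×10^6/1.8485 = 1.720338×10^6.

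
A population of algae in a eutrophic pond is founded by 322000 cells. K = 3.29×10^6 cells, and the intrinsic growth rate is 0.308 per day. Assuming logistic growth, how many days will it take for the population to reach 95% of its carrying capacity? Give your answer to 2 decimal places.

16.77 days

A = (K − N₀)/N₀ = (3.29×10^6 − 322000)/322000 = 9.2174.
Solve 3.29×10^6/(1 + 9.2174·e^(−0.308t)) = 3.1255×10^6: 1 + 9.2174·e^(−0.308t) = 1.0526, so e^(−0.308t) = 0.00571003.
−0.308·t = ln(0.00571003) = -5.1655, so t = 5.1655/0.308 = 16.771.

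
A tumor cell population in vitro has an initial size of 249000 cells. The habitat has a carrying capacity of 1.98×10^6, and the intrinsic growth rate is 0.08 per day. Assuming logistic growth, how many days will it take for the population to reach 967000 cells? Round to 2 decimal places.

23.66 days

A = (K − N₀)/N₀ = (1.98×10^6 − 249000)/249000 = 6.9518.
Solve 1.98×10^6/(1 + 6.9518·e^(−0.08t)) = 967000: 1 + 6.9518·e^(−0.08t) = 2.0476, so e^(−0.08t) = 0.15069.
−0.08·t = ln(0.15069) = -1.8925, so t = 1.8925/0.08 = 23.657.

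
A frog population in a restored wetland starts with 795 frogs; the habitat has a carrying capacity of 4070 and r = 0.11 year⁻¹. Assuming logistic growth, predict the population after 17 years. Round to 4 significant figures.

A = (K − N₀)/N₀ = (4070 − 795)/795 = 4.1195.
N(t) = K/(1 + A·e^(−rt)) = 4070/(1 + 4.1195×e^(−0.11×17)).
e^(−1.87) = 0.15412; denominator = 1 + 4.1195×0.15412 = 1.6349.
N = 4070/1.6349 = 2489.43.

2489 frogs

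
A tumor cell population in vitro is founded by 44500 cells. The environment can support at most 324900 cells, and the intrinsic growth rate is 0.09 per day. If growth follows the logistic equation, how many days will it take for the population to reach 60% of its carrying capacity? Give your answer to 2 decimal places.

A = (K − N₀)/N₀ = (324900 − 44500)/44500 = 6.3011.
Solve 324900/(1 + 6.3011·e^(−0.09t)) = 194940: 1 + 6.3011·e^(−0.09t) = 1.6667, so e^(−0.09t) = 0.105801.
−0.09·t = ln(0.105801) = -2.2462, so t = 2.2462/0.09 = 24.958.

24.96 days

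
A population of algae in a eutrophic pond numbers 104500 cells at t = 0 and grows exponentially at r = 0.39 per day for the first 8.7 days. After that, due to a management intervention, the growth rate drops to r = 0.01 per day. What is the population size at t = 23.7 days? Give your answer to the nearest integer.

Phase 1: N(8.7) = 104500·e^(0.39×8.7) = 104500·e^3.393 = 3.109406×10^6.
Phase 2 runs for 23.7 − 8.7 = 15 days at r = 0.01.
N(23.7) = 3.109406×10^6·e^(0.01×15) = 3.109406×10^6·e^0.15 = 3.612615×10^6.

3612615 cells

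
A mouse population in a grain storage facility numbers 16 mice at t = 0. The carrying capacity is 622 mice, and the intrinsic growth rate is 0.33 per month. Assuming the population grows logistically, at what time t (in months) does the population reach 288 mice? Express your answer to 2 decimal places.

10.56 months

A = (K − N₀)/N₀ = (622 − 16)/16 = 37.875.
Solve 622/(1 + 37.875·e^(−0.33t)) = 288: 1 + 37.875·e^(−0.33t) = 2.1597, so e^(−0.33t) = 0.0306197.
−0.33·t = ln(0.0306197) = -3.4861, so t = 3.4861/0.33 = 10.564.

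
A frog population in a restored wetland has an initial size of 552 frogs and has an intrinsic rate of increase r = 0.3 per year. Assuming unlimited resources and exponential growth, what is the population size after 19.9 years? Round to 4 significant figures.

N(t) = N₀·e^(rt) = 552 × e^(0.3×19.9) = 552 × e^5.97.
e^5.97 ≈ 391.51, so N ≈ 552 × 391.51 = 216111.

216100 frogs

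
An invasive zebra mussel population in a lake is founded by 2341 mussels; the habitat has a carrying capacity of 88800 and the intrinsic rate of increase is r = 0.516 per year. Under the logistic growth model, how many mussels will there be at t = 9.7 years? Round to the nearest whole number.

71179 mussels

A = (K − N₀)/N₀ = (88800 − 2341)/2341 = 36.933.
N(t) = K/(1 + A·e^(−rt)) = 88800/(1 + 36.933×e^(−0.516×9.7)).
e^(−5.005) = 0.006703; denominator = 1 + 36.933×0.006703 = 1.2476.
N = 88800/1.2476 = 71179.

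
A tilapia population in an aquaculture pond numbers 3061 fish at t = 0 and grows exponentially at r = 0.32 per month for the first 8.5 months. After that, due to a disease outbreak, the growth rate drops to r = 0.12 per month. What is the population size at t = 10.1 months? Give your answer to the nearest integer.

56303 fish

Phase 1: N(8.5) = 3061·e^(0.32×8.5) = 3061·e^2.72 = 46467.
Phase 2 runs for 10.1 − 8.5 = 1.6 months at r = 0.12.
N(10.1) = 46467·e^(0.12×1.6) = 46467·e^0.192 = 56302.7.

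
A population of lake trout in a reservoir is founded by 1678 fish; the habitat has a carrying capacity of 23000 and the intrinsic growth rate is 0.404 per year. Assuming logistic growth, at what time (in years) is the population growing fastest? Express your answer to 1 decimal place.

6.3 years

Logistic growth is fastest at N = K/2 = 11500.
A = (K − N₀)/N₀ = 12.707. Set K/(1 + A·e^(−rt)) = K/2 → A·e^(−rt) = 1.
e^(−0.404t) = 1/12.707 = 0.0786981, so t = ln(12.707)/0.404 = 2.5421/0.404 = 6.2924.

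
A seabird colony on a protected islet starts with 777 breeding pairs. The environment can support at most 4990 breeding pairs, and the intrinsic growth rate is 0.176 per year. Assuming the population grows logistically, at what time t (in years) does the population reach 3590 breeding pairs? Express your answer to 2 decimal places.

14.96 years

A = (K − N₀)/N₀ = (4990 − 777)/777 = 5.4221.
Solve 4990/(1 + 5.4221·e^(−0.176t)) = 3590: 1 + 5.4221·e^(−0.176t) = 1.39, so e^(−0.176t) = 0.0719222.
−0.176·t = ln(0.0719222) = -2.6322, so t = 2.6322/0.176 = 14.956.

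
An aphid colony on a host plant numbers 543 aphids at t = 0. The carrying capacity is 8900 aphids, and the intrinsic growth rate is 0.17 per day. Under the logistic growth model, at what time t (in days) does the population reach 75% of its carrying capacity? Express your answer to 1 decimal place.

A = (K − N₀)/N₀ = (8900 − 543)/543 = 15.39.
Solve 8900/(1 + 15.39·e^(−0.17t)) = 6675: 1 + 15.39·e^(−0.17t) = 1.3333, so e^(−0.17t) = 0.0216585.
−0.17·t = ln(0.0216585) = -3.8324, so t = 3.8324/0.17 = 22.543.

22.5 days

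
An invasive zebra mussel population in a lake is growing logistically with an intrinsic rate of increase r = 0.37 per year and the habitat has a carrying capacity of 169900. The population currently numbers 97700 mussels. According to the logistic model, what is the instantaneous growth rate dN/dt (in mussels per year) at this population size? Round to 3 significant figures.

15400 mussels per year

dN/dt = rN(1 − N/K) = 0.37 × 97700 × (1 − 97700/169900).
1 − 97700/169900 = 0.42496; dN/dt = 0.37 × 97700 × 0.42496 = 15362.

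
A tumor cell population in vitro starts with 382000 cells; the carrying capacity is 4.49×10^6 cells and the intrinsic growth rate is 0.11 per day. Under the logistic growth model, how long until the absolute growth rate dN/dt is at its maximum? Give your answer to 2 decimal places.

Logistic growth is fastest at N = K/2 = 2.245×10^6.
A = (K − N₀)/N₀ = 10.754. Set K/(1 + A·e^(−rt)) = K/2 → A·e^(−rt) = 1.
e^(−0.11t) = 1/10.754 = 0.0929893, so t = ln(10.754)/0.11 = 2.3753/0.11 = 21.593.

21.59 days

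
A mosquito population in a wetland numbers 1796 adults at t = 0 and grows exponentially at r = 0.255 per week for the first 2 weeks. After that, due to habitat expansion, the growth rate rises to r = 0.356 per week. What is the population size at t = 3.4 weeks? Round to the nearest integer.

4923 adults

Phase 1: N(2) = 1796·e^(0.255×2) = 1796·e^0.51 = 2990.86.
Phase 2 runs for 3.4 − 2 = 1.4 weeks at r = 0.356.
N(3.4) = 2990.86·e^(0.356×1.4) = 2990.86·e^0.4984 = 4923.22.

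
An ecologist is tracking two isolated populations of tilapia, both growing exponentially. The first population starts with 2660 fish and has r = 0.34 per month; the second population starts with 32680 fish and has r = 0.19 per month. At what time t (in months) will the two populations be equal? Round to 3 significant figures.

Set 2660·e^(0.34t) = 32680·e^(0.19t).
e^((0.34 − 0.19)t) = 32680/2660 → e^(0.15·t) = 12.286.
0.15·t = ln(12.286) = 2.5084, so t = 2.5084/0.15 = 16.723.

16.7 months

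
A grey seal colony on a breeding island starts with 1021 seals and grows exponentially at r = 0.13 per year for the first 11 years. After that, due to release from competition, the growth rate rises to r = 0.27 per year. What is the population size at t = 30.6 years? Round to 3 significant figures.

Phase 1: N(11) = 1021·e^(0.13×11) = 1021·e^1.43 = 4266.45.
Phase 2 runs for 30.6 − 11 = 19.6 years at r = 0.27.
N(30.6) = 4266.45·e^(0.27×19.6) = 4266.45·e^5.292 = 847917.

848000 seals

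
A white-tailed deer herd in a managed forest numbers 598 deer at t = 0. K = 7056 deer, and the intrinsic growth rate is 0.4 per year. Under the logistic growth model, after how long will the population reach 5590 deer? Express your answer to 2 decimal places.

9.29 years

A = (K − N₀)/N₀ = (7056 − 598)/598 = 10.799.
Solve 7056/(1 + 10.799·e^(−0.4t)) = 5590: 1 + 10.799·e^(−0.4t) = 1.2623, so e^(−0.4t) = 0.0242843.
−0.4·t = ln(0.0242843) = -3.7179, so t = 3.7179/0.4 = 9.2948.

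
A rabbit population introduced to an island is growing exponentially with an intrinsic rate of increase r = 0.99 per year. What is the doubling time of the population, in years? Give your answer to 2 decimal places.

0.70 years

Doubling time t_d = ln(2)/r = 0.6931/0.99 = 0.70015.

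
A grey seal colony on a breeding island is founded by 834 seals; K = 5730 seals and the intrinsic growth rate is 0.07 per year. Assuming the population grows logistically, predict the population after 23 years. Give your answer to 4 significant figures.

2636 seals

A = (K − N₀)/N₀ = (5730 − 834)/834 = 5.8705.
N(t) = K/(1 + A·e^(−rt)) = 5730/(1 + 5.8705×e^(−0.07×23)).
e^(−1.61) = 0.19989; denominator = 1 + 5.8705×0.19989 = 2.1734.
N = 5730/2.1734 = 2636.37.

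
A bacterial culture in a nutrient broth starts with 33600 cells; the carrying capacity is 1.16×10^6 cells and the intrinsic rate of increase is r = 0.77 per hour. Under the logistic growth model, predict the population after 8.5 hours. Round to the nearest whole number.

1106677 cells

A = (K − N₀)/N₀ = (1.16×10^6 − 33600)/33600 = 33.524.
N(t) = K/(1 + A·e^(−rt)) = 1.16×10^6/(1 + 33.524×e^(−0.77×8.5)).
e^(−6.545) = 0.0014373; denominator = 1 + 33.524×0.0014373 = 1.0482.
N = 1.16×10^6/1.0482 = 1.106677×10^6.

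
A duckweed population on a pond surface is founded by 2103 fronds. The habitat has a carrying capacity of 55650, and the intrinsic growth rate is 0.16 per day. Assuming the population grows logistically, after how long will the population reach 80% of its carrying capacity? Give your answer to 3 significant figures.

A = (K − N₀)/N₀ = (55650 − 2103)/2103 = 25.462.
Solve 55650/(1 + 25.462·e^(−0.16t)) = 44520: 1 + 25.462·e^(−0.16t) = 1.25, so e^(−0.16t) = 0.00981848.
−0.16·t = ln(0.00981848) = -4.6235, so t = 4.6235/0.16 = 28.897.

28.9 days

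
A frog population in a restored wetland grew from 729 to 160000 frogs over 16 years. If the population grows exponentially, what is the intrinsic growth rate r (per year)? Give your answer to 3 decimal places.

From N(t) = N₀·e^(rt): e^(r·16) = 160000/729 = 219.48.
r·16 = ln(219.48) = 5.3913, so r = 5.3913/16 = 0.33695.

0.337 per year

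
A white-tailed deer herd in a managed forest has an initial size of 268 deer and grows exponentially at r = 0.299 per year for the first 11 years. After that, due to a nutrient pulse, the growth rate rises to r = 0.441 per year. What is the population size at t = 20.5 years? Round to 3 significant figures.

Phase 1: N(11) = 268·e^(0.299×11) = 268·e^3.289 = 7186.7.
Phase 2 runs for 20.5 − 11 = 9.5 years at r = 0.441.
N(20.5) = 7186.7·e^(0.441×9.5) = 7186.7·e^4.189 = 474249.

474000 deer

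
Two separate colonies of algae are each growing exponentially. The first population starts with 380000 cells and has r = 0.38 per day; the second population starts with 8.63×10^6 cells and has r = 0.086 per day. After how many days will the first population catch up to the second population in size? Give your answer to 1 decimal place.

10.6 days

Set 380000·e^(0.38t) = 8.63×10^6·e^(0.086t).
e^((0.38 − 0.086)t) = 8.63×10^6/380000 → e^(0.294·t) = 22.711.
0.294·t = ln(22.711) = 3.1228, so t = 3.1228/0.294 = 10.622.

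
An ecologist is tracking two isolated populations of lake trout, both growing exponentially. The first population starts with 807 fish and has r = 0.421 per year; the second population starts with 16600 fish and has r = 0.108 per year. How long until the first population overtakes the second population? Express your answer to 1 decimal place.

Set 807·e^(0.421t) = 16600·e^(0.108t).
e^((0.421 − 0.108)t) = 16600/807 → e^(0.313·t) = 20.57.
0.313·t = ln(20.57) = 3.0238, so t = 3.0238/0.313 = 9.6608.

9.7 years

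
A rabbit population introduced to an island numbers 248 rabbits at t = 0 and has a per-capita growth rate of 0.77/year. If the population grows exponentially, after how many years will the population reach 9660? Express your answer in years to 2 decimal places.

4.76 years

Set N₀·e^(rt) = 9660: e^(0.77·t) = 9660/248 = 38.952.
0.77·t = ln(38.952) = 3.6623, so t = 3.6623/0.77 = 4.7563.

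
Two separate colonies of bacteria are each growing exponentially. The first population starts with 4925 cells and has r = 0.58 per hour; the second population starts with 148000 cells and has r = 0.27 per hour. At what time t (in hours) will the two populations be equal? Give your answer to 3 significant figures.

11.0 hours

Set 4925·e^(0.58t) = 148000·e^(0.27t).
e^((0.58 − 0.27)t) = 148000/4925 → e^(0.31·t) = 30.051.
0.31·t = ln(30.051) = 3.4029, so t = 3.4029/0.31 = 10.977.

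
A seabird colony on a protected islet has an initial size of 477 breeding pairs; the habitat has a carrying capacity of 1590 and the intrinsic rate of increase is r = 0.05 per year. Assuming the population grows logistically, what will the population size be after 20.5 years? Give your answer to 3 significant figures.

865 breeding pairs

A = (K − N₀)/N₀ = (1590 − 477)/477 = 2.3333.
N(t) = K/(1 + A·e^(−rt)) = 1590/(1 + 2.3333×e^(−0.05×20.5)).
e^(−1.025) = 0.3588; denominator = 1 + 2.3333×0.3588 = 1.8372.
N = 1590/1.8372 = 865.451.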